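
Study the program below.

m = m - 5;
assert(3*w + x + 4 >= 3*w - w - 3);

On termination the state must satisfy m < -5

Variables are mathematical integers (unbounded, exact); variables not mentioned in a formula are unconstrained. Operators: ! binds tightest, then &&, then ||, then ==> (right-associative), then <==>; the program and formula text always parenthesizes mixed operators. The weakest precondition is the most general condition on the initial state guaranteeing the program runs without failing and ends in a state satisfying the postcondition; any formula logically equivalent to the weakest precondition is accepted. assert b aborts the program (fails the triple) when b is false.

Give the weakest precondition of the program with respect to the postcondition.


Working backward. After the program, m < -5 must hold.
Before assert 3*w + x + 4 >= 3*w - w - 3: w + x >= -7 && m < -5
Before m := m - 5: w + x >= -7 && m < 0
Answer: WP = w + x >= -7 && m < 0


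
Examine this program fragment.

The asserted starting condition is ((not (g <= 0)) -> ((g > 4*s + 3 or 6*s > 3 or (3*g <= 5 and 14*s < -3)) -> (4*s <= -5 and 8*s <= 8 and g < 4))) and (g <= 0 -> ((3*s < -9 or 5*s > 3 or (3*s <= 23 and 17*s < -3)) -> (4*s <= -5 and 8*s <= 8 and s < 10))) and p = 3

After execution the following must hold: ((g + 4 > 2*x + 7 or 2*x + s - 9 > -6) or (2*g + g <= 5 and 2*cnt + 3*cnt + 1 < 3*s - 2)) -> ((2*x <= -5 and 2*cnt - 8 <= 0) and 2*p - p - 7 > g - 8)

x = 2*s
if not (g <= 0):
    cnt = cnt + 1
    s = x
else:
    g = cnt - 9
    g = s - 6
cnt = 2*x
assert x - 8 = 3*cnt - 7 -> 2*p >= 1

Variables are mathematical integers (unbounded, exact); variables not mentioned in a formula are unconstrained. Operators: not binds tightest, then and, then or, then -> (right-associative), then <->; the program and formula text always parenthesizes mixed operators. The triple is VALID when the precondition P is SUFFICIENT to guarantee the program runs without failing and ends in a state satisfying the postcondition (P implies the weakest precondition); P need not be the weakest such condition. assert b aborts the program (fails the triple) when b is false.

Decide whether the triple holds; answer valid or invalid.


Working backward. After the program, the postcondition ((g + 4 > 2*x + 7 or 2*x + s - 9 > -6) or (2*g + g <= 5 and 2*cnt + 3*cnt + 1 < 3*s - 2)) -> ((2*x <= -5 and 2*cnt - 8 <= 0) and 2*p - p - 7 > g - 8) must hold; in canonical form it is (g > 2*x + 3 or s + 2*x > 3 or (3*g <= 5 and 5*cnt < 3*s - 3)) -> (2*x <= -5 and 2*cnt <= 8 and p > g - 1).
Before assert x - 8 = 3*cnt - 7 -> 2*p >= 1: (x = 3*cnt + 1 -> 2*p >= 1) and ((g > 2*x + 3 or s + 2*x > 3 or (3*g <= 5 and 5*cnt < 3*s - 3)) -> (2*x <= -5 and 2*cnt <= 8 and p > g - 1))
Before cnt := 2*x: (5*x = -1 -> 2*p >= 1) and ((g > 2*x + 3 or s + 2*x > 3 or (3*g <= 5 and 10*x < 3*s - 3)) -> (2*x <= -5 and 4*x <= 8 and p > g - 1))
Then branch requires (5*x = -1 -> 2*p >= 1) and ((g > 2*x + 3 or 3*x > 3 or (3*g <= 5 and 7*x < -3)) -> (2*x <= -5 and 4*x <= 8 and p > g - 1)); else branch requires (5*x = -1 -> 2*p >= 1) and ((s > 2*x + 9 or s + 2*x > 3 or (3*s <= 23 and 10*x < 3*s - 3)) -> (2*x <= -5 and 4*x <= 8 and p > s - 7)).
Before the if: ((not (g <= 0)) -> ((5*x = -1 -> 2*p >= 1) and ((g > 2*x + 3 or 3*x > 3 or (3*g <= 5 and 7*x < -3)) -> (2*x <= -5 and 4*x <= 8 and p > g - 1)))) and (g <= 0 -> ((5*x = -1 -> 2*p >= 1) and ((s > 2*x + 9 or s + 2*x > 3 or (3*s <= 23 and 10*x < 3*s - 3)) -> (2*x <= -5 and 4*x <= 8 and p > s - 7))))
Before x := 2*s: ((not (g <= 0)) -> ((10*s = -1 -> 2*p >= 1) and ((g > 4*s + 3 or 6*s > 3 or (3*g <= 5 and 14*s < -3)) -> (4*s <= -5 and 8*s <= 8 and p > g - 1)))) and (g <= 0 -> ((10*s = -1 -> 2*p >= 1) and ((3*s < -9 or 5*s > 3 or (3*s <= 23 and 17*s < -3)) -> (4*s <= -5 and 8*s <= 8 and p > s - 7))))
The weakest precondition is ((not (g <= 0)) -> ((10*s = -1 -> 2*p >= 1) and ((g > 4*s + 3 or 6*s > 3 or (3*g <= 5 and 14*s < -3)) -> (4*s <= -5 and 8*s <= 8 and p > g - 1)))) and (g <= 0 -> ((10*s = -1 -> 2*p >= 1) and ((3*s < -9 or 5*s > 3 or (3*s <= 23 and 17*s < -3)) -> (4*s <= -5 and 8*s <= 8 and p > s - 7)))).
Check whether ((not (g <= 0)) -> ((g > 4*s + 3 or 6*s > 3 or (3*g <= 5 and 14*s < -3)) -> (4*s <= -5 and 8*s <= 8 and g < 4))) and (g <= 0 -> ((3*s < -9 or 5*s > 3 or (3*s <= 23 and 17*s < -3)) -> (4*s <= -5 and 8*s <= 8 and s < 10))) and p = 3 implies it.
Every state satisfying the precondition satisfies the weakest precondition: the implication holds.
Answer: valid


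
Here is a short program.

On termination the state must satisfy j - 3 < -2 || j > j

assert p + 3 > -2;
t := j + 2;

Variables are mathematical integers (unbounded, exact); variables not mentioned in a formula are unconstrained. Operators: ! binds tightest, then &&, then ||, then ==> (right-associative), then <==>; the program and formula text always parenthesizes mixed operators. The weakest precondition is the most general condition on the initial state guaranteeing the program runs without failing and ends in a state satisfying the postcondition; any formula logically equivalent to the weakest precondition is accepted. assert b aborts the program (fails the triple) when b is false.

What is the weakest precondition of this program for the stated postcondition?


Working backward. After the program, the postcondition j - 3 < -2 || j > j must hold; in canonical form it is j < 1.
Before t := j + 2: j < 1
Before assert p + 3 > -2: p > -5 && j < 1
Answer: WP = p > -5 && j < 1


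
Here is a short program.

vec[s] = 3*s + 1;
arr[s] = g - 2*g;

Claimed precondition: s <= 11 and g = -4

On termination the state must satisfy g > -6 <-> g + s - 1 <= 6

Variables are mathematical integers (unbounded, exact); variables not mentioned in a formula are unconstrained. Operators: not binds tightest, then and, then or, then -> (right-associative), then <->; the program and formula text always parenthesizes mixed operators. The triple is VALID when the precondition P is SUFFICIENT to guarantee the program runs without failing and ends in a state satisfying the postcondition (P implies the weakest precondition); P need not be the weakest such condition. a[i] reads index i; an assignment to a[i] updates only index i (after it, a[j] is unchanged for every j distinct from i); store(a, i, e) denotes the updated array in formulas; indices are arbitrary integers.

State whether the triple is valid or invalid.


Working backward. After the program, the postcondition g > -6 <-> g + s - 1 <= 6 must hold; in canonical form it is g > -6 <-> g + s <= 7.
Before arr[s] := g - 2*g: g > -6 <-> g + s <= 7
Before vec[s] := 3*s + 1: g > -6 <-> g + s <= 7
The weakest precondition is g > -6 <-> g + s <= 7.
Check whether s <= 11 and g = -4 implies it.
Every state satisfying the precondition satisfies the weakest precondition: the implication holds.
Answer: valid


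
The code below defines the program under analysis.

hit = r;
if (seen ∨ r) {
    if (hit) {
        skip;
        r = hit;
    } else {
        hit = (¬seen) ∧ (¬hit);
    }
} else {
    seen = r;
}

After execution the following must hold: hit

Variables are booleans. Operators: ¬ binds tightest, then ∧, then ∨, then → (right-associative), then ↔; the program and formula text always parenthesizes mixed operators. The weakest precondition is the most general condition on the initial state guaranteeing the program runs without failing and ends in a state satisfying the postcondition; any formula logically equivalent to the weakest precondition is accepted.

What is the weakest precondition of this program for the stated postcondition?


Working backward. After the program, hit must hold.
Then branch requires (¬hit) → ((¬seen) ∧ (¬hit)); else branch requires hit.
Before the if: ((seen ∨ r) → ((¬hit) → ((¬seen) ∧ (¬hit)))) ∧ ((¬(seen ∨ r)) → hit)
Before hit := r: ((seen ∨ r) → ((¬r) → ((¬seen) ∧ (¬r)))) ∧ ((¬(seen ∨ r)) → r)
Answer: WP = ((seen ∨ r) → ((¬r) → ((¬seen) ∧ (¬r)))) ∧ ((¬(seen ∨ r)) → r)


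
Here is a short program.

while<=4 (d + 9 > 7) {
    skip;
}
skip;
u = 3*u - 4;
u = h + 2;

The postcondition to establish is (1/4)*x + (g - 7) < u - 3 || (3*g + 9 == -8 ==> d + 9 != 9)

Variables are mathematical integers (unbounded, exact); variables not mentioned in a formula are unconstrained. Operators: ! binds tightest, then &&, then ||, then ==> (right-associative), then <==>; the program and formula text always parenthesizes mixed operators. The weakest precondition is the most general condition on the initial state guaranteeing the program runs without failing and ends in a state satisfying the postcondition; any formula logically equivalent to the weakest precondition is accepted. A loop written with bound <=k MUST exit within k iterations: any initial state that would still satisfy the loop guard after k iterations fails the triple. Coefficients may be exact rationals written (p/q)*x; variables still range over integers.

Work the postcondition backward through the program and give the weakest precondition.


Working backward. After the program, the postcondition (1/4)*x + (g - 7) < u - 3 || (3*g + 9 == -8 ==> d + 9 != 9) must hold; in canonical form it is g + (1/4)*x < u + 4 || (3*g == -17 ==> d != 0).
Before u := h + 2: g + (1/4)*x < h + 6 || (3*g == -17 ==> d != 0)
Before u := 3*u - 4: g + (1/4)*x < h + 6 || (3*g == -17 ==> d != 0)
Before skip: g + (1/4)*x < h + 6 || (3*g == -17 ==> d != 0)
Before the loop (bound <=4), unroll the exhaustion recursion (WP_0 = exit-now case; WP_j = one more guarded iteration, up to j = 4):
  WP_0: (!(d > -2)) && (g + (1/4)*x < h + 6 || (3*g == -17 ==> d != 0))
  WP_1: (d > -2 ==> ((!(d > -2)) && (g + (1/4)*x < h + 6 || (3*g == -17 ==> d != 0)))) && ((!(d > -2)) ==> (g + (1/4)*x < h + 6 || (3*g == -17 ==> d != 0)))
  WP_2: (d > -2 ==> ((d > -2 ==> ((!(d > -2)) && (g + (1/4)*x < h + 6 || (3*g == -17 ==> d != 0)))) && ((!(d > -2)) ==> (g + (1/4)*x < h + 6 || (3*g == -17 ==> d != 0))))) && ((!(d > -2)) ==> (g + (1/4)*x < h + 6 || (3*g == -17 ==> d != 0)))
  WP_3: (d > -2 ==> ((d > -2 ==> ((d > -2 ==> ((!(d > -2)) && (g + (1/4)*x < h + 6 || (3*g == -17 ==> d != 0)))) && ((!(d > -2)) ==> (g + (1/4)*x < h + 6 || (3*g == -17 ==> d != 0))))) && ((!(d > -2)) ==> (g + (1/4)*x < h + 6 || (3*g == -17 ==> d != 0))))) && ((!(d > -2)) ==> (g + (1/4)*x < h + 6 || (3*g == -17 ==> d != 0)))
  WP_4: (d > -2 ==> ((d > -2 ==> ((d > -2 ==> ((d > -2 ==> ((!(d > -2)) && (g + (1/4)*x < h + 6 || (3*g == -17 ==> d != 0)))) && ((!(d > -2)) ==> (g + (1/4)*x < h + 6 || (3*g == -17 ==> d != 0))))) && ((!(d > -2)) ==> (g + (1/4)*x < h + 6 || (3*g == -17 ==> d != 0))))) && ((!(d > -2)) ==> (g + (1/4)*x < h + 6 || (3*g == -17 ==> d != 0))))) && ((!(d > -2)) ==> (g + (1/4)*x < h + 6 || (3*g == -17 ==> d != 0)))
So before the loop: (d > -2 ==> ((d > -2 ==> ((d > -2 ==> ((d > -2 ==> ((!(d > -2)) && (g + (1/4)*x < h + 6 || (3*g == -17 ==> d != 0)))) && ((!(d > -2)) ==> (g + (1/4)*x < h + 6 || (3*g == -17 ==> d != 0))))) && ((!(d > -2)) ==> (g + (1/4)*x < h + 6 || (3*g == -17 ==> d != 0))))) && ((!(d > -2)) ==> (g + (1/4)*x < h + 6 || (3*g == -17 ==> d != 0))))) && ((!(d > -2)) ==> (g + (1/4)*x < h + 6 || (3*g == -17 ==> d != 0)))
Answer: WP = (d > -2 ==> ((d > -2 ==> ((d > -2 ==> ((d > -2 ==> ((!(d > -2)) && (g + (1/4)*x < h + 6 || (3*g == -17 ==> d != 0)))) && ((!(d > -2)) ==> (g + (1/4)*x < h + 6 || (3*g == -17 ==> d != 0))))) && ((!(d > -2)) ==> (g + (1/4)*x < h + 6 || (3*g == -17 ==> d != 0))))) && ((!(d > -2)) ==> (g + (1/4)*x < h + 6 || (3*g == -17 ==> d != 0))))) && ((!(d > -2)) ==> (g + (1/4)*x < h + 6 || (3*g == -17 ==> d != 0)))


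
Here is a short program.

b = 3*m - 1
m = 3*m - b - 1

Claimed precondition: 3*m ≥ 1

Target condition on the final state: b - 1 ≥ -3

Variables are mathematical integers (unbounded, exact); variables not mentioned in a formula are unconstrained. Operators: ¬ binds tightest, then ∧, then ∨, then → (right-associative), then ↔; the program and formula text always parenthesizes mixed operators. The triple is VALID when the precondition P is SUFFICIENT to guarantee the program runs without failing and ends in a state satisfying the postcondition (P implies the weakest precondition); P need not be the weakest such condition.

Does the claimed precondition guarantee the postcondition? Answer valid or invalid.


Working backward. After the program, the postcondition b - 1 ≥ -3 must hold; in canonical form it is b ≥ -2.
Before m := 3*m - b - 1: b ≥ -2
Before b := 3*m - 1: 3*m ≥ -1
The weakest precondition is 3*m ≥ -1.
Check whether 3*m ≥ 1 implies it.
Every state satisfying the precondition satisfies the weakest precondition: the implication holds.
Answer: valid


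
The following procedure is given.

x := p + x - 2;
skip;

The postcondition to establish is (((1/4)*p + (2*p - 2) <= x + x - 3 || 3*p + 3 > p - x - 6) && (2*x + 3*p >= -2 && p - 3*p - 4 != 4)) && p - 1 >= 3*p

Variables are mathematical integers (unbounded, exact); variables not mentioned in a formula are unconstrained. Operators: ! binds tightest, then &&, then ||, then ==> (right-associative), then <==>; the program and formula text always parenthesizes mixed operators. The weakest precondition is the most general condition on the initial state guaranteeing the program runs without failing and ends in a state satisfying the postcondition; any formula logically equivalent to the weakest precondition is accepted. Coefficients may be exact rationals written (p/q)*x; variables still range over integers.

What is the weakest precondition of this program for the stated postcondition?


Working backward. After the program, the postcondition (((1/4)*p + (2*p - 2) <= x + x - 3 || 3*p + 3 > p - x - 6) && (2*x + 3*p >= -2 && p - 3*p - 4 != 4)) && p - 1 >= 3*p must hold; in canonical form it is ((9/4)*p <= 2*x - 1 || 2*p + x > -9) && 3*p + 2*x >= -2 && 2*p != -8 && 2*p <= -1.
Before skip: ((9/4)*p <= 2*x - 1 || 2*p + x > -9) && 3*p + 2*x >= -2 && 2*p != -8 && 2*p <= -1
Before x := p + x - 2: ((1/4)*p <= 2*x - 5 || 3*p + x > -7) && 5*p + 2*x >= 2 && 2*p != -8 && 2*p <= -1
Answer: WP = ((1/4)*p <= 2*x - 5 || 3*p + x > -7) && 5*p + 2*x >= 2 && 2*p != -8 && 2*p <= -1


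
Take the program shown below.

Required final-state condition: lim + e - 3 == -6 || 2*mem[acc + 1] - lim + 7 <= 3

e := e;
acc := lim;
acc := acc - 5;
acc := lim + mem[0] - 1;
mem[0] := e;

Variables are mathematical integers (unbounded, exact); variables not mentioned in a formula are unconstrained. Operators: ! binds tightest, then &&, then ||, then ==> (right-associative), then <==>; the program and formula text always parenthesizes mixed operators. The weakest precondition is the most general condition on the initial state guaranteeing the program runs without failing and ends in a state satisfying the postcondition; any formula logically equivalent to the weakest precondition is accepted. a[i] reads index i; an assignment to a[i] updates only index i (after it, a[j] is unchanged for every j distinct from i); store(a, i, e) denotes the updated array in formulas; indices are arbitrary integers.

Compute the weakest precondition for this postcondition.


Working backward. After the program, the postcondition lim + e - 3 == -6 || 2*mem[acc + 1] - lim + 7 <= 3 must hold; in canonical form it is e + lim == -3 || 2*mem[acc + 1] <= lim - 4.
Before mem[0] := e: e + lim == -3 || 2*store(mem, 0, e)[acc + 1] <= lim - 4
Before acc := lim + mem[0] - 1: e + lim == -3 || 2*store(mem, 0, e)[mem[0] + lim] <= lim - 4
Before acc := acc - 5: e + lim == -3 || 2*store(mem, 0, e)[mem[0] + lim] <= lim - 4
Before acc := lim: e + lim == -3 || 2*store(mem, 0, e)[mem[0] + lim] <= lim - 4
Before e := e: e + lim == -3 || 2*store(mem, 0, e)[mem[0] + lim] <= lim - 4
Answer: WP = e + lim == -3 || 2*store(mem, 0, e)[mem[0] + lim] <= lim - 4


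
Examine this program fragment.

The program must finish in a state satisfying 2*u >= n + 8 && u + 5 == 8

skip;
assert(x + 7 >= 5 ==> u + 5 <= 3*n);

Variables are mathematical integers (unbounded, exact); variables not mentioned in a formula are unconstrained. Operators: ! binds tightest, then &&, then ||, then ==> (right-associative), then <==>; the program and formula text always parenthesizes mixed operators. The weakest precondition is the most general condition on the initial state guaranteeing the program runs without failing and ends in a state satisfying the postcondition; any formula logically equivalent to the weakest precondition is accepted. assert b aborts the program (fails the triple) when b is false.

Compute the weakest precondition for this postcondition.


Working backward. After the program, the postcondition 2*u >= n + 8 && u + 5 == 8 must hold; in canonical form it is 2*u >= n + 8 && u == 3.
Before assert x + 7 >= 5 ==> u + 5 <= 3*n: (x >= -2 ==> u <= 3*n - 5) && 2*u >= n + 8 && u == 3
Before skip: (x >= -2 ==> u <= 3*n - 5) && 2*u >= n + 8 && u == 3
Answer: WP = (x >= -2 ==> u <= 3*n - 5) && 2*u >= n + 8 && u == 3


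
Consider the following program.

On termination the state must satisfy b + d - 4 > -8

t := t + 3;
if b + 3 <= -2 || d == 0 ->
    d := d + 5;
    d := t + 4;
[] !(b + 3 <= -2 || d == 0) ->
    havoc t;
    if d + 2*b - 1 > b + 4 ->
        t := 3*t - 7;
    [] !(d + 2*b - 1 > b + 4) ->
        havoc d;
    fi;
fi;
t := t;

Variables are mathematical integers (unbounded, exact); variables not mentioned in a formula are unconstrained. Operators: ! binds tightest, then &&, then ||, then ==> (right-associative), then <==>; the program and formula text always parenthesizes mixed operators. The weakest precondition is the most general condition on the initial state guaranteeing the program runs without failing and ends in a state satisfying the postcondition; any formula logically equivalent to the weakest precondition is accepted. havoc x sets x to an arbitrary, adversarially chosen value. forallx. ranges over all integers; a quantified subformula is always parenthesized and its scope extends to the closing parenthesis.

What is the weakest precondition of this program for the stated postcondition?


Working backward. After the program, the postcondition b + d - 4 > -8 must hold; in canonical form it is b + d > -4.
Before t := t: b + d > -4
Then branch requires b + t > -8; else branch requires (b + d > 5 ==> b + d > -4) && ((!(b + d > 5)) ==> (forall d_1. b + d_1 > -4)).
Before the if: ((b <= -5 || d == 0) ==> b + t > -8) && ((!(b <= -5 || d == 0)) ==> ((b + d > 5 ==> b + d > -4) && ((!(b + d > 5)) ==> (forall d_1. b + d_1 > -4))))
Before t := t + 3: ((b <= -5 || d == 0) ==> b + t > -11) && ((!(b <= -5 || d == 0)) ==> ((b + d > 5 ==> b + d > -4) && ((!(b + d > 5)) ==> (forall d_1. b + d_1 > -4))))
Answer: WP = ((b <= -5 || d == 0) ==> b + t > -11) && ((!(b <= -5 || d == 0)) ==> ((b + d > 5 ==> b + d > -4) && ((!(b + d > 5)) ==> (forall d_1. b + d_1 > -4))))


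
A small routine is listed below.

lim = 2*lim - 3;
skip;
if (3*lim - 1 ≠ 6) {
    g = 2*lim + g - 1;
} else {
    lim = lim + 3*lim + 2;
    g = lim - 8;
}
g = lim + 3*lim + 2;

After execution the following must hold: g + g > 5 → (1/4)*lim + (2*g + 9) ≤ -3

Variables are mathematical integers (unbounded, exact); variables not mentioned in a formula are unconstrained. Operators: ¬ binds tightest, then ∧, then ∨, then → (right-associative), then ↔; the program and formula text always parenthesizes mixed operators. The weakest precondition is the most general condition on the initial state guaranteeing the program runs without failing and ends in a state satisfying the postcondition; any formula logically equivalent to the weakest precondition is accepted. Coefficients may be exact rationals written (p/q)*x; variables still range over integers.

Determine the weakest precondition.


Working backward. After the program, the postcondition g + g > 5 → (1/4)*lim + (2*g + 9) ≤ -3 must hold; in canonical form it is 2*g > 5 → 2*g + (1/4)*lim ≤ -12.
Before g := lim + 3*lim + 2: 8*lim > 1 → (33/4)*lim ≤ -16
Then branch requires 8*lim > 1 → (33/4)*lim ≤ -16; else branch requires 32*lim > -15 → 33*lim ≤ -65/2.
Before the if: (3*lim ≠ 7 → (8*lim > 1 → (33/4)*lim ≤ -16)) ∧ ((¬(3*lim ≠ 7)) → (32*lim > -15 → 33*lim ≤ -65/2))
Before skip: (3*lim ≠ 7 → (8*lim > 1 → (33/4)*lim ≤ -16)) ∧ ((¬(3*lim ≠ 7)) → (32*lim > -15 → 33*lim ≤ -65/2))
Before lim := 2*lim - 3: (6*lim ≠ 16 → (16*lim > 25 → (33/2)*lim ≤ 35/4)) ∧ ((¬(6*lim ≠ 16)) → (64*lim > 81 → 66*lim ≤ 133/2))
Answer: WP = (6*lim ≠ 16 → (16*lim > 25 → (33/2)*lim ≤ 35/4)) ∧ ((¬(6*lim ≠ 16)) → (64*lim > 81 → 66*lim ≤ 133/2))


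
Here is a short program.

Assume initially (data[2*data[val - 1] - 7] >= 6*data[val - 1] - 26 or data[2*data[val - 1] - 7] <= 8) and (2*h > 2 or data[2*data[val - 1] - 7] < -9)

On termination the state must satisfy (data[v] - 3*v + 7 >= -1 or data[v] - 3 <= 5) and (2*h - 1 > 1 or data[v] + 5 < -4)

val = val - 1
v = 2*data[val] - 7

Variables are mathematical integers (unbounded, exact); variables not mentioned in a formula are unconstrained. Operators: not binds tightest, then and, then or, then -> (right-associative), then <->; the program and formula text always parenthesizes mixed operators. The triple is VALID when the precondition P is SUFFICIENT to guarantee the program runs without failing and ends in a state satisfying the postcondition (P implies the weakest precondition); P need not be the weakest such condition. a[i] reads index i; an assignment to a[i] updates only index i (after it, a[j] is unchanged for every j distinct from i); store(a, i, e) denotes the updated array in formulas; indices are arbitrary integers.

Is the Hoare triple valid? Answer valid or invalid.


Working backward. After the program, the postcondition (data[v] - 3*v + 7 >= -1 or data[v] - 3 <= 5) and (2*h - 1 > 1 or data[v] + 5 < -4) must hold; in canonical form it is (data[v] >= 3*v - 8 or data[v] <= 8) and (2*h > 2 or data[v] < -9).
Before v := 2*data[val] - 7: (data[2*data[val] - 7] >= 6*data[val] - 29 or data[2*data[val] - 7] <= 8) and (2*h > 2 or data[2*data[val] - 7] < -9)
Before val := val - 1: (data[2*data[val - 1] - 7] >= 6*data[val - 1] - 29 or data[2*data[val - 1] - 7] <= 8) and (2*h > 2 or data[2*data[val - 1] - 7] < -9)
The weakest precondition is (data[2*data[val - 1] - 7] >= 6*data[val - 1] - 29 or data[2*data[val - 1] - 7] <= 8) and (2*h > 2 or data[2*data[val - 1] - 7] < -9).
Check whether (data[2*data[val - 1] - 7] >= 6*data[val - 1] - 26 or data[2*data[val - 1] - 7] <= 8) and (2*h > 2 or data[2*data[val - 1] - 7] < -9) implies it.
Every state satisfying the precondition satisfies the weakest precondition: the implication holds.
Answer: valid


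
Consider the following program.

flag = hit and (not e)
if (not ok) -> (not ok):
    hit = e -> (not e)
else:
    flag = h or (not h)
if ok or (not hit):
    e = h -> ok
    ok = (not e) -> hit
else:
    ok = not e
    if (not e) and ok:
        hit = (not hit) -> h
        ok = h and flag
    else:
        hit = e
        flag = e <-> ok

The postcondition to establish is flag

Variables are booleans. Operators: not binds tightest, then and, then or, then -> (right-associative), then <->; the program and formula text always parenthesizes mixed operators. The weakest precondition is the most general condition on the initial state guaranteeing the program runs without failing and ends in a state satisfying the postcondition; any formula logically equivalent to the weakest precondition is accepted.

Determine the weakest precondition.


Working backward. After the program, flag must hold.
Then branch requires flag; else branch requires ((not e) -> flag) and (e -> (e <-> (not e))).
Before the if: ((ok or (not hit)) -> flag) and ((not (ok or (not hit))) -> (((not e) -> flag) and (e -> (e <-> (not e)))))
Then branch requires ((ok or (not (e -> (not e)))) -> flag) and ((not (ok or (not (e -> (not e))))) -> (((not e) -> flag) and (e -> (e <-> (not e))))); else branch requires (not (ok or (not hit))) -> (e -> (e <-> (not e))).
Before the if: ((ok or (not (e -> (not e)))) -> flag) and ((not (ok or (not (e -> (not e))))) -> (((not e) -> flag) and (e -> (e <-> (not e)))))
Before flag := hit and (not e): ((ok or (not (e -> (not e)))) -> (hit and (not e))) and ((not (ok or (not (e -> (not e))))) -> (((not e) -> (hit and (not e))) and (e -> (e <-> (not e)))))
Answer: WP = ((ok or (not (e -> (not e)))) -> (hit and (not e))) and ((not (ok or (not (e -> (not e))))) -> (((not e) -> (hit and (not e))) and (e -> (e <-> (not e)))))


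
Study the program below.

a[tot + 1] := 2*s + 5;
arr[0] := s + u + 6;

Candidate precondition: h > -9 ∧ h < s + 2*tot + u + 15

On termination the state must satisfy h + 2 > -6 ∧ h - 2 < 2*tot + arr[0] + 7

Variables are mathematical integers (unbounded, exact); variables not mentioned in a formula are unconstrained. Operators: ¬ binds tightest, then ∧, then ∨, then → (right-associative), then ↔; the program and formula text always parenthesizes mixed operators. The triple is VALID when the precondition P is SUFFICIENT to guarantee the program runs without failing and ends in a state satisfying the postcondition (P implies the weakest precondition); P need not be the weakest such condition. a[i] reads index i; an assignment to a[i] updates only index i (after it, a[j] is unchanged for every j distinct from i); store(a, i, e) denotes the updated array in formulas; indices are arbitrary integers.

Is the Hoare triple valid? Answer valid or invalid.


Working backward. After the program, the postcondition h + 2 > -6 ∧ h - 2 < 2*tot + arr[0] + 7 must hold; in canonical form it is h > -8 ∧ h < arr[0] + 2*tot + 9.
Before arr[0] := s + u + 6: h > -8 ∧ h < s + 2*tot + u + 15
Before a[tot + 1] := 2*s + 5: h > -8 ∧ h < s + 2*tot + u + 15
The weakest precondition is h > -8 ∧ h < s + 2*tot + u + 15.
Check whether h > -9 ∧ h < s + 2*tot + u + 15 implies it.
Countermodel: at the initial state h = -8, s = -22, tot = 0, u = 0, the precondition holds but the weakest precondition fails.
Answer: invalid


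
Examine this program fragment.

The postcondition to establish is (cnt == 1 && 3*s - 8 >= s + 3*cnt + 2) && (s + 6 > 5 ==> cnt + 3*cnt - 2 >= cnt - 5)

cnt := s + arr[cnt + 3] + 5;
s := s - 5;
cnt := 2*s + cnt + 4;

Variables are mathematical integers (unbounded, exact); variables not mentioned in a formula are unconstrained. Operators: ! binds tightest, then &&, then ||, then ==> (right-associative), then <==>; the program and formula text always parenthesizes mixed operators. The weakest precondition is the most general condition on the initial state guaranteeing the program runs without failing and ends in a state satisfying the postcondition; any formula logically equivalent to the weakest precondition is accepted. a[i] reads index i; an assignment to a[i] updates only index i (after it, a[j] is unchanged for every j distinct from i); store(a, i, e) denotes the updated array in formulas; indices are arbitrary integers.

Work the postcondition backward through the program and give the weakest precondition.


Working backward. After the program, the postcondition (cnt == 1 && 3*s - 8 >= s + 3*cnt + 2) && (s + 6 > 5 ==> cnt + 3*cnt - 2 >= cnt - 5) must hold; in canonical form it is cnt == 1 && 2*s >= 3*cnt + 10 && (s > -1 ==> 3*cnt >= -3).
Before cnt := 2*s + cnt + 4: cnt + 2*s == -3 && 3*cnt + 4*s <= -22 && (s > -1 ==> 3*cnt + 6*s >= -15)
Before s := s - 5: cnt + 2*s == 7 && 3*cnt + 4*s <= -2 && (s > 4 ==> 3*cnt + 6*s >= 15)
Before cnt := s + arr[cnt + 3] + 5: arr[cnt + 3] + 3*s == 2 && 3*arr[cnt + 3] + 7*s <= -17 && (s > 4 ==> 3*arr[cnt + 3] + 9*s >= 0)
Answer: WP = arr[cnt + 3] + 3*s == 2 && 3*arr[cnt + 3] + 7*s <= -17 && (s > 4 ==> 3*arr[cnt + 3] + 9*s >= 0)


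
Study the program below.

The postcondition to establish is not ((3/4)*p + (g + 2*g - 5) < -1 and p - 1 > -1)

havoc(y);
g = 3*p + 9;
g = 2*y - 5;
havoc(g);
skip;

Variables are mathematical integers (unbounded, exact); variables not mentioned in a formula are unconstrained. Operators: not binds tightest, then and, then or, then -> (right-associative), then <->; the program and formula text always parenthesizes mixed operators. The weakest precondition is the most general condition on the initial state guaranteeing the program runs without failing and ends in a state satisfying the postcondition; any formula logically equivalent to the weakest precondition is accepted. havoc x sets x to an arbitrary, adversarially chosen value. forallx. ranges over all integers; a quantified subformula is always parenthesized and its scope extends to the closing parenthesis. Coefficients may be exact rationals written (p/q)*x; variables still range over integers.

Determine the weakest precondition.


Working backward. After the program, the postcondition not ((3/4)*p + (g + 2*g - 5) < -1 and p - 1 > -1) must hold; in canonical form it is not (3*g + (3/4)*p < 4 and p > 0).
Before skip: not (3*g + (3/4)*p < 4 and p > 0)
Before havoc g: forall g_1. (not (3*g_1 + (3/4)*p < 4 and p > 0))
Before g := 2*y - 5: forall g_1. (not (3*g_1 + (3/4)*p < 4 and p > 0))
Before g := 3*p + 9: forall g_1. (not (3*g_1 + (3/4)*p < 4 and p > 0))
Before havoc y: forall g_1. (not (3*g_1 + (3/4)*p < 4 and p > 0))
Answer: WP = forall g_1. (not (3*g_1 + (3/4)*p < 4 and p > 0))


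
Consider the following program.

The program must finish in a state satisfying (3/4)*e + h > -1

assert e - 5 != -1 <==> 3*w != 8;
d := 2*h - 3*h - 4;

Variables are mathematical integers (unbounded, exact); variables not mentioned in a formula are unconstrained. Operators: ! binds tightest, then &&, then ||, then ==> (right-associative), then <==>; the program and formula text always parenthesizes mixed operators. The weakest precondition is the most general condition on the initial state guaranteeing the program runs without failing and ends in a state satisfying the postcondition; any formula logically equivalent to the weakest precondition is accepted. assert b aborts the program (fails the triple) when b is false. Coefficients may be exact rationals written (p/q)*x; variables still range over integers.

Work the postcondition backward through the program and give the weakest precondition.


Working backward. After the program, (3/4)*e + h > -1 must hold.
Before d := 2*h - 3*h - 4: (3/4)*e + h > -1
Before assert e - 5 != -1 <==> 3*w != 8: (e != 4 <==> 3*w != 8) && (3/4)*e + h > -1
Answer: WP = (e != 4 <==> 3*w != 8) && (3/4)*e + h > -1


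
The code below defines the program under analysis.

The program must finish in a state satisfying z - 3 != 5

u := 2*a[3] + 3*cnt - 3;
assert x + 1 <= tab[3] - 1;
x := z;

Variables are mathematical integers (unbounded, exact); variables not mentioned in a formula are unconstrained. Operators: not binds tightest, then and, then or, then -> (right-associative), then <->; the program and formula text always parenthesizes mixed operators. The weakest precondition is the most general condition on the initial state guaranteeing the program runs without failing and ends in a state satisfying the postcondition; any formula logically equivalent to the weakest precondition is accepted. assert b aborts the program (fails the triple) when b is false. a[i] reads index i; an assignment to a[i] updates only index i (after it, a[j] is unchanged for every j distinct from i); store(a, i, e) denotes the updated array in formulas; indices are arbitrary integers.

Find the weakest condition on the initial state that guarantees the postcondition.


Working backward. After the program, the postcondition z - 3 != 5 must hold; in canonical form it is z != 8.
Before x := z: z != 8
Before assert x + 1 <= tab[3] - 1: x <= tab[3] - 2 and z != 8
Before u := 2*a[3] + 3*cnt - 3: x <= tab[3] - 2 and z != 8
Answer: WP = x <= tab[3] - 2 and z != 8


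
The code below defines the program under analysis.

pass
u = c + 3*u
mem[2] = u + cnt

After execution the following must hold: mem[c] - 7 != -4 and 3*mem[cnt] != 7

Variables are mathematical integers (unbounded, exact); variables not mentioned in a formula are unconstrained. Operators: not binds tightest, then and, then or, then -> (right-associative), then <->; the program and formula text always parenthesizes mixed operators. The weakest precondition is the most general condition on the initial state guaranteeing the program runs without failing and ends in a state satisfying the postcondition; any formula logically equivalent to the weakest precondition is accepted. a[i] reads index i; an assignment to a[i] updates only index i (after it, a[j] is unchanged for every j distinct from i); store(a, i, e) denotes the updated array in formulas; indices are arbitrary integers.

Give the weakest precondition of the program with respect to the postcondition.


Working backward. After the program, the postcondition mem[c] - 7 != -4 and 3*mem[cnt] != 7 must hold; in canonical form it is mem[c] != 3 and 3*mem[cnt] != 7.
Before mem[2] := u + cnt: store(mem, 2, cnt + u)[c] != 3 and 3*store(mem, 2, cnt + u)[cnt] != 7
Before u := c + 3*u: store(mem, 2, c + cnt + 3*u)[c] != 3 and 3*store(mem, 2, c + cnt + 3*u)[cnt] != 7
Before skip: store(mem, 2, c + cnt + 3*u)[c] != 3 and 3*store(mem, 2, c + cnt + 3*u)[cnt] != 7
Answer: WP = store(mem, 2, c + cnt + 3*u)[c] != 3 and 3*store(mem, 2, c + cnt + 3*u)[cnt] != 7


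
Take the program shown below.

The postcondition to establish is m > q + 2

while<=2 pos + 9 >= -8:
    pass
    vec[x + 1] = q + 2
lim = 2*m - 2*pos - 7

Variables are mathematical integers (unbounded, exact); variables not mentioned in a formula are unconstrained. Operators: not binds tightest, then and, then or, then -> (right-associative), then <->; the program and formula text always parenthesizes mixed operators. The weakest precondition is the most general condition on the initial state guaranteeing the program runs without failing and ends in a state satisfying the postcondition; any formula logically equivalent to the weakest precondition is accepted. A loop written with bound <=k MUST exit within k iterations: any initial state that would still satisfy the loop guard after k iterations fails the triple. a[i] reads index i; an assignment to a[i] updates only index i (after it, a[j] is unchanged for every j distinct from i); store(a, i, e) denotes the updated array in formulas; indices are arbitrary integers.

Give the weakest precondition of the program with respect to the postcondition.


Working backward. After the program, m > q + 2 must hold.
Before lim := 2*m - 2*pos - 7: m > q + 2
Before the loop (bound <=2), unroll the exhaustion recursion (WP_0 = exit-now case; WP_j = one more guarded iteration, up to j = 2):
  WP_0: (not (pos >= -17)) and m > q + 2
  WP_1: (pos >= -17 -> ((not (pos >= -17)) and m > q + 2)) and ((not (pos >= -17)) -> m > q + 2)
  WP_2: (pos >= -17 -> ((pos >= -17 -> ((not (pos >= -17)) and m > q + 2)) and ((not (pos >= -17)) -> m > q + 2))) and ((not (pos >= -17)) -> m > q + 2)
So before the loop: (pos >= -17 -> ((pos >= -17 -> ((not (pos >= -17)) and m > q + 2)) and ((not (pos >= -17)) -> m > q + 2))) and ((not (pos >= -17)) -> m > q + 2)
Answer: WP = (pos >= -17 -> ((pos >= -17 -> ((not (pos >= -17)) and m > q + 2)) and ((not (pos >= -17)) -> m > q + 2))) and ((not (pos >= -17)) -> m > q + 2)


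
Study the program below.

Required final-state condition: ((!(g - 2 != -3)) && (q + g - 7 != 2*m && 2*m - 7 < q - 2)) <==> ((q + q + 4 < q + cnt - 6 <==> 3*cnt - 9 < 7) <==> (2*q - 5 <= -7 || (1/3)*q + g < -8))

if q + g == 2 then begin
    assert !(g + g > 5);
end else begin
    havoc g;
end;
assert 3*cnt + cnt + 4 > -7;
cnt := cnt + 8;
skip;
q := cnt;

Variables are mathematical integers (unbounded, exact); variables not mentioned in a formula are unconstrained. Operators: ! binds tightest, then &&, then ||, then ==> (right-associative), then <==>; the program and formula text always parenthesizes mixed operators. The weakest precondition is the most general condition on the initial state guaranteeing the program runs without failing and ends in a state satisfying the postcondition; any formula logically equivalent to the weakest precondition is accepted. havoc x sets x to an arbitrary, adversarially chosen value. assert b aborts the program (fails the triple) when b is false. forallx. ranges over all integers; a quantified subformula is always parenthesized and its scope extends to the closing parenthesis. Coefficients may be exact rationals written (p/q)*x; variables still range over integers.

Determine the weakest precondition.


Working backward. After the program, the postcondition ((!(g - 2 != -3)) && (q + g - 7 != 2*m && 2*m - 7 < q - 2)) <==> ((q + q + 4 < q + cnt - 6 <==> 3*cnt - 9 < 7) <==> (2*q - 5 <= -7 || (1/3)*q + g < -8)) must hold; in canonical form it is ((!(g != -1)) && g + q != 2*m + 7 && 2*m < q + 5) <==> ((q < cnt - 10 <==> 3*cnt < 16) <==> (2*q <= -2 || g + (1/3)*q < -8)).
Before q := cnt: ((!(g != -1)) && cnt + g != 2*m + 7 && 2*m < cnt + 5) <==> ((!(3*cnt < 16)) <==> (2*cnt <= -2 || (1/3)*cnt + g < -8))
Before skip: ((!(g != -1)) && cnt + g != 2*m + 7 && 2*m < cnt + 5) <==> ((!(3*cnt < 16)) <==> (2*cnt <= -2 || (1/3)*cnt + g < -8))
Before cnt := cnt + 8: ((!(g != -1)) && cnt + g != 2*m - 1 && 2*m < cnt + 13) <==> ((!(3*cnt < -8)) <==> (2*cnt <= -18 || (1/3)*cnt + g < -32/3))
Before assert 3*cnt + cnt + 4 > -7: 4*cnt > -11 && (((!(g != -1)) && cnt + g != 2*m - 1 && 2*m < cnt + 13) <==> ((!(3*cnt < -8)) <==> (2*cnt <= -18 || (1/3)*cnt + g < -32/3)))
Then branch requires (!(2*g > 5)) && 4*cnt > -11 && (((!(g != -1)) && cnt + g != 2*m - 1 && 2*m < cnt + 13) <==> ((!(3*cnt < -8)) <==> (2*cnt <= -18 || (1/3)*cnt + g < -32/3))); else branch requires forall g_1. (4*cnt > -11 && (((!(g_1 != -1)) && cnt + g_1 != 2*m - 1 && 2*m < cnt + 13) <==> ((!(3*cnt < -8)) <==> (2*cnt <= -18 || (1/3)*cnt + g_1 < -32/3)))).
Before the if: (g + q == 2 ==> ((!(2*g > 5)) && 4*cnt > -11 && (((!(g != -1)) && cnt + g != 2*m - 1 && 2*m < cnt + 13) <==> ((!(3*cnt < -8)) <==> (2*cnt <= -18 || (1/3)*cnt + g < -32/3))))) && ((!(g + q == 2)) ==> (forall g_1. (4*cnt > -11 && (((!(g_1 != -1)) && cnt + g_1 != 2*m - 1 && 2*m < cnt + 13) <==> ((!(3*cnt < -8)) <==> (2*cnt <= -18 || (1/3)*cnt + g_1 < -32/3))))))
Answer: WP = (g + q == 2 ==> ((!(2*g > 5)) && 4*cnt > -11 && (((!(g != -1)) && cnt + g != 2*m - 1 && 2*m < cnt + 13) <==> ((!(3*cnt < -8)) <==> (2*cnt <= -18 || (1/3)*cnt + g < -32/3))))) && ((!(g + q == 2)) ==> (forall g_1. (4*cnt > -11 && (((!(g_1 != -1)) && cnt + g_1 != 2*m - 1 && 2*m < cnt + 13) <==> ((!(3*cnt < -8)) <==> (2*cnt <= -18 || (1/3)*cnt + g_1 < -32/3))))))


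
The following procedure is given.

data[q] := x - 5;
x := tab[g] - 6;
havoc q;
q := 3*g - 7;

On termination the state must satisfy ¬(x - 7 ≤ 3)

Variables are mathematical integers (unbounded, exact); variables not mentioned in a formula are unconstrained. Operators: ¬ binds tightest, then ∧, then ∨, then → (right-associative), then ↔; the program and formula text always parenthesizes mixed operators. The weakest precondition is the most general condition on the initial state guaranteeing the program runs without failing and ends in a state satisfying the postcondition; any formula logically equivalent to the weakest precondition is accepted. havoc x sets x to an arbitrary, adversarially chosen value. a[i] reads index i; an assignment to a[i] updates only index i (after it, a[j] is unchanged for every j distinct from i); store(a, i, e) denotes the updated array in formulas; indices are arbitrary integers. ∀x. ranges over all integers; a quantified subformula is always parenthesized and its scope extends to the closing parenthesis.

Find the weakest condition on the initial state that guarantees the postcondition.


Working backward. After the program, the postcondition ¬(x - 7 ≤ 3) must hold; in canonical form it is ¬(x ≤ 10).
Before q := 3*g - 7: ¬(x ≤ 10)
Before havoc q: ¬(x ≤ 10)
Before x := tab[g] - 6: ¬(tab[g] ≤ 16)
Before data[q] := x - 5: ¬(tab[g] ≤ 16)
Answer: WP = ¬(tab[g] ≤ 16)


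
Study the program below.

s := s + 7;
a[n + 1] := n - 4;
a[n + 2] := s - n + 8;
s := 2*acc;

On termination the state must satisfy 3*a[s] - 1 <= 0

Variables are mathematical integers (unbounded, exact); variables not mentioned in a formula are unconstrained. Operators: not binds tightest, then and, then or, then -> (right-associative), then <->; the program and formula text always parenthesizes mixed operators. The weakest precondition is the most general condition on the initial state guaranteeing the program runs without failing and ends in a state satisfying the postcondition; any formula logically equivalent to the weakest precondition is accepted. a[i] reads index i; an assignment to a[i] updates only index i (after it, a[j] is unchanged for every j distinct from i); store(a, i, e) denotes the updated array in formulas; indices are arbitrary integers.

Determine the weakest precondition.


Working backward. After the program, the postcondition 3*a[s] - 1 <= 0 must hold; in canonical form it is 3*a[s] <= 1.
Before s := 2*acc: 3*a[2*acc] <= 1
Before a[n + 2] := s - n + 8: 3*store(a, n + 2, -n + s + 8)[2*acc] <= 1
Before a[n + 1] := n - 4: 3*store(store(a, n + 1, n - 4), n + 2, -n + s + 8)[2*acc] <= 1
Before s := s + 7: 3*store(store(a, n + 1, n - 4), n + 2, -n + s + 15)[2*acc] <= 1
Answer: WP = 3*store(store(a, n + 1, n - 4), n + 2, -n + s + 15)[2*acc] <= 1
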